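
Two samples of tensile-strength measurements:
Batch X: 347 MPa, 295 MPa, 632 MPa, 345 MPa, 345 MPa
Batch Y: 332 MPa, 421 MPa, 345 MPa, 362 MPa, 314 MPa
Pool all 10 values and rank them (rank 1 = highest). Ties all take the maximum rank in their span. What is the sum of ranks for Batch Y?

Sorted (descending): 632, 421, 362, 347, 345, 345, 345, 332, 314, 295
The 3 values of 345 occupy positions 5–7 → each gets rank 7.
Batch Y values → pooled ranks: 332→8, 421→2, 345→7, 362→3, 314→9
Rank sum = 8 + 2 + 7 + 3 + 9 = 29

29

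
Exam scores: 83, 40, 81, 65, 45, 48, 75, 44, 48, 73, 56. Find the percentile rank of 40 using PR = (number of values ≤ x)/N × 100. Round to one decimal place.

N = 11.
Strictly below 40: 0. Equal to 40: 1.
PR = 1/11 × 100 = 9.1

9.1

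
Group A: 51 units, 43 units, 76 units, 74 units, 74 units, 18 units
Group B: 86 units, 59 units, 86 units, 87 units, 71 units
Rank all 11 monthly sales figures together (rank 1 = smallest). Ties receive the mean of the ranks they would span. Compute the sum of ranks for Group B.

Sorted (ascending): 18, 43, 51, 59, 71, 74, 74, 76, 86, 86, 87
The 2 values of 74 occupy positions 6–7 → average rank (6+7)/2 = 6.5.
The 2 values of 86 occupy positions 9–10 → average rank (9+10)/2 = 9.5.
Group B values → pooled ranks: 86→9.5, 59→4, 86→9.5, 87→11, 71→5
Rank sum = 9.5 + 4 + 9.5 + 11 + 5 = 39

39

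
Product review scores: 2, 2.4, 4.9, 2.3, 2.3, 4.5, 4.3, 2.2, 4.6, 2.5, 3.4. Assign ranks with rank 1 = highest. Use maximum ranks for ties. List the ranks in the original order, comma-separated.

11, 7, 1, 9, 9, 3, 4, 10, 2, 6, 5

Sorted (descending): 4.9, 4.6, 4.5, 4.3, 3.4, 2.5, 2.4, 2.3, 2.3, 2.2, 2
The 2 values of 2.3 occupy positions 8–9 → each gets rank 9.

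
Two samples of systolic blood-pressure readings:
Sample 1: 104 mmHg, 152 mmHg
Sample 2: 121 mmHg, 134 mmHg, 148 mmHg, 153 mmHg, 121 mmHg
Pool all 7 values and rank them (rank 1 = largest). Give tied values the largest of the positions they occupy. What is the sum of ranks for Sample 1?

9

Sorted (descending): 153, 152, 148, 134, 121, 121, 104
The 2 values of 121 occupy positions 5–6 → each gets rank 6.
Sample 1 values → pooled ranks: 104→7, 152→2
Rank sum = 7 + 2 = 9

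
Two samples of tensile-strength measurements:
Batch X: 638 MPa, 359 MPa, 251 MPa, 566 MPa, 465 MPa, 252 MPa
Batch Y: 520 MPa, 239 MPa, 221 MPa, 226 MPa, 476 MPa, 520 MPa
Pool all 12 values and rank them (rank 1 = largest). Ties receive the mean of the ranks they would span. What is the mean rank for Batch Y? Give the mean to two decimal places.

Sorted (descending): 638, 566, 520, 520, 476, 465, 359, 252, 251, 239, 226, 221
The 2 values of 520 occupy positions 3–4 → average rank (3+4)/2 = 3.5.
Batch Y values → pooled ranks: 520→3.5, 239→10, 221→12, 226→11, 476→5, 520→3.5
Mean rank = (3.5 + 10 + 12 + 11 + 5 + 3.5) / 6 = 7.50

7.50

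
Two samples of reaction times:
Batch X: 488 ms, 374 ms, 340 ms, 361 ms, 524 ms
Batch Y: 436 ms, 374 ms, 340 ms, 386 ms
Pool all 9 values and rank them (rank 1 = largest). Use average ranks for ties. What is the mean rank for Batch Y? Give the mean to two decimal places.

5.25

Sorted (descending): 524, 488, 436, 386, 374, 374, 361, 340, 340
The 2 values of 374 occupy positions 5–6 → average rank (5+6)/2 = 5.5.
The 2 values of 340 occupy positions 8–9 → average rank (8+9)/2 = 8.5.
Batch Y values → pooled ranks: 436→3, 374→5.5, 340→8.5, 386→4
Mean rank = (3 + 5.5 + 8.5 + 4) / 4 = 5.25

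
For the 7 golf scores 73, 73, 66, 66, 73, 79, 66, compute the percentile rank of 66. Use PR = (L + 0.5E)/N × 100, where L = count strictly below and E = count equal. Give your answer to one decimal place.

N = 7.
Strictly below 66: 0. Equal to 66: 3.
PR = (0 + 0.5·3)/7 × 100 = 21.4

21.4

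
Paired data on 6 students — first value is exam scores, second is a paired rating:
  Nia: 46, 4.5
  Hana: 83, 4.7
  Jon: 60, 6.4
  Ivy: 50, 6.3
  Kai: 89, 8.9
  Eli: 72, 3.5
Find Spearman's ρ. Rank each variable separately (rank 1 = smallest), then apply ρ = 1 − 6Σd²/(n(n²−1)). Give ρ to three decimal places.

Ranks of variable 1: 1, 5, 3, 2, 6, 4
Ranks of variable 2: 2, 3, 5, 4, 6, 1
d = r₁ − r₂: -1, 2, -2, -2, 0, 3
d²: 1, 4, 4, 4, 0, 9; Σd² = 22
ρ = 1 − 6·22/(6·35) = 1 − 132/210 = 0.371

0.371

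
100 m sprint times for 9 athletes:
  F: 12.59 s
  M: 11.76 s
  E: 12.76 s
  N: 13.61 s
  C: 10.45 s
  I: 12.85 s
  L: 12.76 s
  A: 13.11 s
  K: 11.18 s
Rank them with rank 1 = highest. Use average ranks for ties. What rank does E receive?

4.5

Sorted (descending): 13.61, 13.11, 12.85, 12.76, 12.76, 12.59, 11.76, 11.18, 10.45
The 2 values of 12.76 occupy positions 4–5 → average rank (4+5)/2 = 4.5.
E has value 12.76 s → rank 4.5.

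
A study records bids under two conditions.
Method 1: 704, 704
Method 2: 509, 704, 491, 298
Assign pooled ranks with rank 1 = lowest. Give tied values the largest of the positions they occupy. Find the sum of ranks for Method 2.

12

Sorted (ascending): 298, 491, 509, 704, 704, 704
The 3 values of 704 occupy positions 4–6 → each gets rank 6.
Method 2 values → pooled ranks: 509→3, 704→6, 491→2, 298→1
Rank sum = 3 + 6 + 2 + 1 = 12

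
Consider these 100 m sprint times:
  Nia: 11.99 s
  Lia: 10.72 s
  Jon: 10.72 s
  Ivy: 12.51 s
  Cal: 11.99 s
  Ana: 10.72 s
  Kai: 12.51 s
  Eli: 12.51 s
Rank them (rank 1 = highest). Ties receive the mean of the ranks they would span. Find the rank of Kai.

Sorted (descending): 12.51, 12.51, 12.51, 11.99, 11.99, 10.72, 10.72, 10.72
The 3 values of 12.51 occupy positions 1–3 → average rank 2.
The 2 values of 11.99 occupy positions 4–5 → average rank (4+5)/2 = 4.5.
The 3 values of 10.72 occupy positions 6–8 → average rank 7.
Kai has value 12.51 s → rank 2.

2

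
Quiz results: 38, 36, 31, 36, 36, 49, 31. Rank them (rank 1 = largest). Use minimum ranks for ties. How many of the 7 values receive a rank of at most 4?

Sorted (descending): 49, 38, 36, 36, 36, 31, 31
The 3 values of 36 occupy positions 3–5 → each gets rank 3.
The 2 values of 31 occupy positions 6–7 → each gets rank 6.
Ranks ≤ 4: {1, 2, 3, 3, 3} → 5 values.

5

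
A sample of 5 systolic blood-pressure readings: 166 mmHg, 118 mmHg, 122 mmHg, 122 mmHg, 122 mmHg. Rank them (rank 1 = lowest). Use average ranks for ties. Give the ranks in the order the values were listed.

5, 1, 3, 3, 3

Sorted (ascending): 118, 122, 122, 122, 166
The 3 values of 122 occupy positions 2–4 → average rank 3.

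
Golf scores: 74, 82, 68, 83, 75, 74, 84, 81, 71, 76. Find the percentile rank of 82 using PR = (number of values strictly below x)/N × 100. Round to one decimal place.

N = 10.
Strictly below 82: 7. Equal to 82: 1.
PR = 7/10 × 100 = 70.0

70.0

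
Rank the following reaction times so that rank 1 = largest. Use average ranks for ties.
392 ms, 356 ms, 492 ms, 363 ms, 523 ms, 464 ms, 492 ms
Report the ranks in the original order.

5, 7, 2.5, 6, 1, 4, 2.5

Sorted (descending): 523, 492, 492, 464, 392, 363, 356
The 2 values of 492 occupy positions 2–3 → average rank (2+3)/2 = 2.5.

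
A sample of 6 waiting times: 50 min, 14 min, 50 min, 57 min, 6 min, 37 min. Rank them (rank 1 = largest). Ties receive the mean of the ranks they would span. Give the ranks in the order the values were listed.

Sorted (descending): 57, 50, 50, 37, 14, 6
The 2 values of 50 occupy positions 2–3 → average rank (2+3)/2 = 2.5.

2.5, 5, 2.5, 1, 6, 4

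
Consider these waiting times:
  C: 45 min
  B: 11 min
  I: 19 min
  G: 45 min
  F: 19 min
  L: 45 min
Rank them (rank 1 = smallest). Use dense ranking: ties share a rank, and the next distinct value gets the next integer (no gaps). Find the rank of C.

3

Sorted (ascending): 11, 19, 19, 45, 45, 45
The 2 values of 19 share dense rank 2.
The 3 values of 45 share dense rank 3.
Remaining distinct values take the next consecutive integers.
C has value 45 min → rank 3.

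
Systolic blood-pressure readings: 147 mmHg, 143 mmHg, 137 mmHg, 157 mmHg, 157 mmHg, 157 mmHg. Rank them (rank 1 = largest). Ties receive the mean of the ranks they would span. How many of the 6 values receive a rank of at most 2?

Sorted (descending): 157, 157, 157, 147, 143, 137
The 3 values of 157 occupy positions 1–3 → average rank 2.
Ranks ≤ 2: {2, 2, 2} → 3 values.

3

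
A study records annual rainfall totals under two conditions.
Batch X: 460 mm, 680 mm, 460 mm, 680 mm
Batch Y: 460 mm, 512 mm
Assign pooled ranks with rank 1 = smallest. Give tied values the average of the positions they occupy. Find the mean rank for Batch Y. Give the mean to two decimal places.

Sorted (ascending): 460, 460, 460, 512, 680, 680
The 3 values of 460 occupy positions 1–3 → average rank 2.
The 2 values of 680 occupy positions 5–6 → average rank (5+6)/2 = 5.5.
Batch Y values → pooled ranks: 460→2, 512→4
Mean rank = (2 + 4) / 2 = 3.00

3.00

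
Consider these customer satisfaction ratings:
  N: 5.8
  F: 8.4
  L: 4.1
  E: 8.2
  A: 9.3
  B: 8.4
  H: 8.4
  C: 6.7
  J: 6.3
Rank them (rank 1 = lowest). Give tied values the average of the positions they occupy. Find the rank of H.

7

Sorted (ascending): 4.1, 5.8, 6.3, 6.7, 8.2, 8.4, 8.4, 8.4, 9.3
The 3 values of 8.4 occupy positions 6–8 → average rank 7.
H has value 8.4 → rank 7.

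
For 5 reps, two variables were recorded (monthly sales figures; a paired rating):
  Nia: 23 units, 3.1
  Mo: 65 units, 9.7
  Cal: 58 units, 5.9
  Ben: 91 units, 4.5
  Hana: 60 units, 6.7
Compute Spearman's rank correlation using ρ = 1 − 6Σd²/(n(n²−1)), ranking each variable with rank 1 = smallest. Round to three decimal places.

0.400

Ranks of variable 1: 1, 4, 2, 5, 3
Ranks of variable 2: 1, 5, 3, 2, 4
d = r₁ − r₂: 0, -1, -1, 3, -1
d²: 0, 1, 1, 9, 1; Σd² = 12
ρ = 1 − 6·12/(5·24) = 1 − 72/120 = 0.400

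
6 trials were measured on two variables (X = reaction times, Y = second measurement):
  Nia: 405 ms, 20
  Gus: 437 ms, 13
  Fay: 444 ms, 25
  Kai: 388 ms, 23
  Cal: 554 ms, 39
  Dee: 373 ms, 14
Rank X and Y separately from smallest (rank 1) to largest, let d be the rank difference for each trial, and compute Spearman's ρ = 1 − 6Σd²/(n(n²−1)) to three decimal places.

0.600

Ranks of variable 1: 3, 4, 5, 2, 6, 1
Ranks of variable 2: 3, 1, 5, 4, 6, 2
d = r₁ − r₂: 0, 3, 0, -2, 0, -1
d²: 0, 9, 0, 4, 0, 1; Σd² = 14
ρ = 1 − 6·14/(6·35) = 1 − 84/210 = 0.600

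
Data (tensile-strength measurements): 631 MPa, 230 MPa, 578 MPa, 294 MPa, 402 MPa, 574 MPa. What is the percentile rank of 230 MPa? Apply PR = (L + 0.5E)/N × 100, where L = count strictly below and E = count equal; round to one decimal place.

8.3

N = 6.
Strictly below 230: 0. Equal to 230: 1.
PR = (0 + 0.5·1)/6 × 100 = 8.3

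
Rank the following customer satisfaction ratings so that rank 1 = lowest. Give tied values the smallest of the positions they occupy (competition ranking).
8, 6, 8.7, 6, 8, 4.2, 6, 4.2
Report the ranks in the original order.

6, 3, 8, 3, 6, 1, 3, 1

Sorted (ascending): 4.2, 4.2, 6, 6, 6, 8, 8, 8.7
The 2 values of 4.2 occupy positions 1–2 → each gets rank 1.
The 3 values of 6 occupy positions 3–5 → each gets rank 3.
The 2 values of 8 occupy positions 6–7 → each gets rank 6.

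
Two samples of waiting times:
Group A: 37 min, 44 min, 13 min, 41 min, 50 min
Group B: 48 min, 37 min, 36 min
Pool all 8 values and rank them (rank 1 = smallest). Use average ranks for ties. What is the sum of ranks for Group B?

12.5

Sorted (ascending): 13, 36, 37, 37, 41, 44, 48, 50
The 2 values of 37 occupy positions 3–4 → average rank (3+4)/2 = 3.5.
Group B values → pooled ranks: 48→7, 37→3.5, 36→2
Rank sum = 7 + 3.5 + 2 = 12.5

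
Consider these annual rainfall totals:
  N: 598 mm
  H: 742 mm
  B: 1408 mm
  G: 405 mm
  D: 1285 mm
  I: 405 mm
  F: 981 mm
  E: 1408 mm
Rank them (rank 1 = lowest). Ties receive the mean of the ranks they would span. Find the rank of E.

Sorted (ascending): 405, 405, 598, 742, 981, 1285, 1408, 1408
The 2 values of 405 occupy positions 1–2 → average rank (1+2)/2 = 1.5.
The 2 values of 1408 occupy positions 7–8 → average rank (7+8)/2 = 7.5.
E has value 1408 mm → rank 7.5.

7.5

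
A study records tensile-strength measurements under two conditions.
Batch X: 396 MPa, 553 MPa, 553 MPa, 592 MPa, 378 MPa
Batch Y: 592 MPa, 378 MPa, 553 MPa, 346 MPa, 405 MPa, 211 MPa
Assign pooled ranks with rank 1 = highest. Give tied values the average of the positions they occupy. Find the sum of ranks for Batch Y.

41

Sorted (descending): 592, 592, 553, 553, 553, 405, 396, 378, 378, 346, 211
The 2 values of 592 occupy positions 1–2 → average rank (1+2)/2 = 1.5.
The 3 values of 553 occupy positions 3–5 → average rank 4.
The 2 values of 378 occupy positions 8–9 → average rank (8+9)/2 = 8.5.
Batch Y values → pooled ranks: 592→1.5, 378→8.5, 553→4, 346→10, 405→6, 211→11
Rank sum = 1.5 + 8.5 + 4 + 10 + 6 + 11 = 41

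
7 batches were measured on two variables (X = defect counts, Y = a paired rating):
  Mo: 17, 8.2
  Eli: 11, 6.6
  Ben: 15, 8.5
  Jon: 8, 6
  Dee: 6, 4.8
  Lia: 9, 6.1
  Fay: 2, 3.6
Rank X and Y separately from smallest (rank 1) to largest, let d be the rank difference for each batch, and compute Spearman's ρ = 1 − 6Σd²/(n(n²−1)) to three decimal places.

Ranks of variable 1: 7, 5, 6, 3, 2, 4, 1
Ranks of variable 2: 6, 5, 7, 3, 2, 4, 1
d = r₁ − r₂: 1, 0, -1, 0, 0, 0, 0
d²: 1, 0, 1, 0, 0, 0, 0; Σd² = 2
ρ = 1 − 6·2/(7·48) = 1 − 12/336 = 0.964

0.964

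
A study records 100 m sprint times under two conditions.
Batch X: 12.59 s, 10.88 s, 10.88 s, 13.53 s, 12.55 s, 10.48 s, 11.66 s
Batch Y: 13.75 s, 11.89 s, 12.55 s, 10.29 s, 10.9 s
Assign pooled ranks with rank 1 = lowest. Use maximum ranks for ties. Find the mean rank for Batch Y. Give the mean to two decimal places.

Sorted (ascending): 10.29, 10.48, 10.88, 10.88, 10.9, 11.66, 11.89, 12.55, 12.55, 12.59, 13.53, 13.75
The 2 values of 10.88 occupy positions 3–4 → each gets rank 4.
The 2 values of 12.55 occupy positions 8–9 → each gets rank 9.
Batch Y values → pooled ranks: 13.75→12, 11.89→7, 12.55→9, 10.29→1, 10.9→5
Mean rank = (12 + 7 + 9 + 1 + 5) / 5 = 6.80

6.80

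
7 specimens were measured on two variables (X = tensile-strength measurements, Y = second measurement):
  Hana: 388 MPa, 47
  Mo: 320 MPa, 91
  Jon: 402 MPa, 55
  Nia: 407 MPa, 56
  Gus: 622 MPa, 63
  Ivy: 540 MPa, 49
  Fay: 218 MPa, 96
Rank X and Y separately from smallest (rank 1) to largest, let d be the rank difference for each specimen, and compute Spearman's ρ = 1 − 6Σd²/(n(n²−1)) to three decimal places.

Ranks of variable 1: 3, 2, 4, 5, 7, 6, 1
Ranks of variable 2: 1, 6, 3, 4, 5, 2, 7
d = r₁ − r₂: 2, -4, 1, 1, 2, 4, -6
d²: 4, 16, 1, 1, 4, 16, 36; Σd² = 78
ρ = 1 − 6·78/(7·48) = 1 − 468/336 = -0.393

-0.393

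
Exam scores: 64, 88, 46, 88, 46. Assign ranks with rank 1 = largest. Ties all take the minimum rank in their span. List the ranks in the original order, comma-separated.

3, 1, 4, 1, 4

Sorted (descending): 88, 88, 64, 46, 46
The 2 values of 88 occupy positions 1–2 → each gets rank 1.
The 2 values of 46 occupy positions 4–5 → each gets rank 4.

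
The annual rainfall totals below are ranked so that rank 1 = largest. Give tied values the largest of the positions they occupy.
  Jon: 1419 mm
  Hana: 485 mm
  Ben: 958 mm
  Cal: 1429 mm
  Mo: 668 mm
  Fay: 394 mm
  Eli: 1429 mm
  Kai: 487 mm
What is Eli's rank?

2

Sorted (descending): 1429, 1429, 1419, 958, 668, 487, 485, 394
The 2 values of 1429 occupy positions 1–2 → each gets rank 2.
Eli has value 1429 mm → rank 2.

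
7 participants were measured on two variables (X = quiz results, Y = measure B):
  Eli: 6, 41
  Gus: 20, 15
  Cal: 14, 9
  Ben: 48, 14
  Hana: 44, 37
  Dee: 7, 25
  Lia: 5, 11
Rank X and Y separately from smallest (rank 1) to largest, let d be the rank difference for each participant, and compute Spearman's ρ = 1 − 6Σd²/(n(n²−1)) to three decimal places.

0.000

Ranks of variable 1: 2, 5, 4, 7, 6, 3, 1
Ranks of variable 2: 7, 4, 1, 3, 6, 5, 2
d = r₁ − r₂: -5, 1, 3, 4, 0, -2, -1
d²: 25, 1, 9, 16, 0, 4, 1; Σd² = 56
ρ = 1 − 6·56/(7·48) = 1 − 336/336 = 0.000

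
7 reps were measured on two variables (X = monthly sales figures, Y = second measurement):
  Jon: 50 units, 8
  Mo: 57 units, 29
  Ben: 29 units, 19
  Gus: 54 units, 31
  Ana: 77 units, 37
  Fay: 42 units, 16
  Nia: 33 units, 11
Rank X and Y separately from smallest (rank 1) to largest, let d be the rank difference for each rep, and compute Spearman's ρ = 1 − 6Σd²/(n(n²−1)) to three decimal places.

Ranks of variable 1: 4, 6, 1, 5, 7, 3, 2
Ranks of variable 2: 1, 5, 4, 6, 7, 3, 2
d = r₁ − r₂: 3, 1, -3, -1, 0, 0, 0
d²: 9, 1, 9, 1, 0, 0, 0; Σd² = 20
ρ = 1 − 6·20/(7·48) = 1 − 120/336 = 0.643

0.643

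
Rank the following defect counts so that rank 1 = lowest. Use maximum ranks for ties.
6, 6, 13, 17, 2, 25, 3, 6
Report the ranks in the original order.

Sorted (ascending): 2, 3, 6, 6, 6, 13, 17, 25
The 3 values of 6 occupy positions 3–5 → each gets rank 5.

5, 5, 6, 7, 1, 8, 2, 5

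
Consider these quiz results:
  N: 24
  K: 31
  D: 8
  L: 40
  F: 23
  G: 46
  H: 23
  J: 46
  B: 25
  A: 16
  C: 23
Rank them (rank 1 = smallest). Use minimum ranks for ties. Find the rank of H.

Sorted (ascending): 8, 16, 23, 23, 23, 24, 25, 31, 40, 46, 46
The 3 values of 23 occupy positions 3–5 → each gets rank 3.
The 2 values of 46 occupy positions 10–11 → each gets rank 10.
H has value 23 → rank 3.

3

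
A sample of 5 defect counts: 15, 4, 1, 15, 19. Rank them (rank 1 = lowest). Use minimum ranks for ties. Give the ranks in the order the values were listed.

Sorted (ascending): 1, 4, 15, 15, 19
The 2 values of 15 occupy positions 3–4 → each gets rank 3.

3, 2, 1, 3, 5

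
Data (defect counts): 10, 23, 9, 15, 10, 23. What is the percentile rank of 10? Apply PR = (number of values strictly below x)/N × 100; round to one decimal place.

16.7

N = 6.
Strictly below 10: 1. Equal to 10: 2.
PR = 1/6 × 100 = 16.7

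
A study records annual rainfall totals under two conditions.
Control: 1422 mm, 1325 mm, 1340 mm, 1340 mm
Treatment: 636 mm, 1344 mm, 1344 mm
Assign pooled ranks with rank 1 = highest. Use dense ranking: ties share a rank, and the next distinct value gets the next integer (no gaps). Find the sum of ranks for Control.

Sorted (descending): 1422, 1344, 1344, 1340, 1340, 1325, 636
The 2 values of 1344 share dense rank 2.
The 2 values of 1340 share dense rank 3.
Remaining distinct values take the next consecutive integers.
Control values → pooled ranks: 1422→1, 1325→4, 1340→3, 1340→3
Rank sum = 1 + 4 + 3 + 3 = 11

11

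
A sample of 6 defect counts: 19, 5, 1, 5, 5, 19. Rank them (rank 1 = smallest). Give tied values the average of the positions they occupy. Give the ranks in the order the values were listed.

Sorted (ascending): 1, 5, 5, 5, 19, 19
The 3 values of 5 occupy positions 2–4 → average rank 3.
The 2 values of 19 occupy positions 5–6 → average rank (5+6)/2 = 5.5.

5.5, 3, 1, 3, 3, 5.5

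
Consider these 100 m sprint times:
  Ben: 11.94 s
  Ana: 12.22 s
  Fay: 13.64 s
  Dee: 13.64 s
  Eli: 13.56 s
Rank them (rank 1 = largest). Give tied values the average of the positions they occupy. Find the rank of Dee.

Sorted (descending): 13.64, 13.64, 13.56, 12.22, 11.94
The 2 values of 13.64 occupy positions 1–2 → average rank (1+2)/2 = 1.5.
Dee has value 13.64 s → rank 1.5.

1.5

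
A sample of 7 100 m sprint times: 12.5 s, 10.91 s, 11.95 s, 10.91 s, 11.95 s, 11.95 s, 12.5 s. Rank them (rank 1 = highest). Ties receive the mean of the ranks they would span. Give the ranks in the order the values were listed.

Sorted (descending): 12.5, 12.5, 11.95, 11.95, 11.95, 10.91, 10.91
The 2 values of 12.5 occupy positions 1–2 → average rank (1+2)/2 = 1.5.
The 3 values of 11.95 occupy positions 3–5 → average rank 4.
The 2 values of 10.91 occupy positions 6–7 → average rank (6+7)/2 = 6.5.

1.5, 6.5, 4, 6.5, 4, 4, 1.5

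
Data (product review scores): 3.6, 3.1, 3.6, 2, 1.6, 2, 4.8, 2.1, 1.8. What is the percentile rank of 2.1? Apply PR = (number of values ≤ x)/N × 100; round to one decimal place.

55.6

N = 9.
Strictly below 2.1: 4. Equal to 2.1: 1.
PR = 5/9 × 100 = 55.6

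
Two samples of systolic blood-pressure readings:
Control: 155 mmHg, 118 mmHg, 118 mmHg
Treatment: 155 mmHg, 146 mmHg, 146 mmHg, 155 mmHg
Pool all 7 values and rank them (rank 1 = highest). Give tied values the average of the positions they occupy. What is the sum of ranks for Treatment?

13

Sorted (descending): 155, 155, 155, 146, 146, 118, 118
The 3 values of 155 occupy positions 1–3 → average rank 2.
The 2 values of 146 occupy positions 4–5 → average rank (4+5)/2 = 4.5.
The 2 values of 118 occupy positions 6–7 → average rank (6+7)/2 = 6.5.
Treatment values → pooled ranks: 155→2, 146→4.5, 146→4.5, 155→2
Rank sum = 2 + 4.5 + 4.5 + 2 = 13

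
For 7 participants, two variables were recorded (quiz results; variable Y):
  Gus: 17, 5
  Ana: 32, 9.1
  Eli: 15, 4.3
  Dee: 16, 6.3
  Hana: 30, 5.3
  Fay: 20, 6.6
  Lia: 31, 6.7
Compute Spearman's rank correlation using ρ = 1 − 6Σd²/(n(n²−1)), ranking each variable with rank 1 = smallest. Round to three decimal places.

Ranks of variable 1: 3, 7, 1, 2, 5, 4, 6
Ranks of variable 2: 2, 7, 1, 4, 3, 5, 6
d = r₁ − r₂: 1, 0, 0, -2, 2, -1, 0
d²: 1, 0, 0, 4, 4, 1, 0; Σd² = 10
ρ = 1 − 6·10/(7·48) = 1 − 60/336 = 0.821

0.821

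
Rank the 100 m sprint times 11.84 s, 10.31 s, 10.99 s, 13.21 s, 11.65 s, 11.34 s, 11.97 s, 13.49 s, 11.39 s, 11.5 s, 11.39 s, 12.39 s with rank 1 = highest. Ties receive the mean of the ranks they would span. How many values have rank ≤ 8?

Sorted (descending): 13.49, 13.21, 12.39, 11.97, 11.84, 11.65, 11.5, 11.39, 11.39, 11.34, 10.99, 10.31
The 2 values of 11.39 occupy positions 8–9 → average rank (8+9)/2 = 8.5.
Ranks ≤ 8: {1, 2, 3, 4, 5, 6, 7} → 7 values.

7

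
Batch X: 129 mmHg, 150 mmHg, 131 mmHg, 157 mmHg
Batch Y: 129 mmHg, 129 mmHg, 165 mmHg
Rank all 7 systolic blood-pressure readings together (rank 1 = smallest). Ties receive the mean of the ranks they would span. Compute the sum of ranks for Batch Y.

Sorted (ascending): 129, 129, 129, 131, 150, 157, 165
The 3 values of 129 occupy positions 1–3 → average rank 2.
Batch Y values → pooled ranks: 129→2, 129→2, 165→7
Rank sum = 2 + 2 + 7 = 11

11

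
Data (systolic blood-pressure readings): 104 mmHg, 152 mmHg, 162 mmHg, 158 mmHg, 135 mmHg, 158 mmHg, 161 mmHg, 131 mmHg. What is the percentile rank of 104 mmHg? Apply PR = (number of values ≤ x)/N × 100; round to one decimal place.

N = 8.
Strictly below 104: 0. Equal to 104: 1.
PR = 1/8 × 100 = 12.5

12.5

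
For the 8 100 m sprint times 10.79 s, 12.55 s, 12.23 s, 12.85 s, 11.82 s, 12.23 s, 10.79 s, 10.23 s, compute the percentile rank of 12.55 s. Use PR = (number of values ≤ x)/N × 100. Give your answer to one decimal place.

87.5

N = 8.
Strictly below 12.55: 6. Equal to 12.55: 1.
PR = 7/8 × 100 = 87.5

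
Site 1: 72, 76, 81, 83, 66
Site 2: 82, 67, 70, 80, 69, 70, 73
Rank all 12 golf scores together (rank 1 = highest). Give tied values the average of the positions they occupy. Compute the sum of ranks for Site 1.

Sorted (descending): 83, 82, 81, 80, 76, 73, 72, 70, 70, 69, 67, 66
The 2 values of 70 occupy positions 8–9 → average rank (8+9)/2 = 8.5.
Site 1 values → pooled ranks: 72→7, 76→5, 81→3, 83→1, 66→12
Rank sum = 7 + 5 + 3 + 1 + 12 = 28

28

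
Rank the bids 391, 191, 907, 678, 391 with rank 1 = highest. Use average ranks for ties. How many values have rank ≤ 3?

2

Sorted (descending): 907, 678, 391, 391, 191
The 2 values of 391 occupy positions 3–4 → average rank (3+4)/2 = 3.5.
Ranks ≤ 3: {1, 2} → 2 values.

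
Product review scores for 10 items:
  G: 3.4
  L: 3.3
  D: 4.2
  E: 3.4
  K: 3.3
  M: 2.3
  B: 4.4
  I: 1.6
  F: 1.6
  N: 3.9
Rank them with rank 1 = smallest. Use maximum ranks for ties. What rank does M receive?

3

Sorted (ascending): 1.6, 1.6, 2.3, 3.3, 3.3, 3.4, 3.4, 3.9, 4.2, 4.4
The 2 values of 1.6 occupy positions 1–2 → each gets rank 2.
The 2 values of 3.3 occupy positions 4–5 → each gets rank 5.
The 2 values of 3.4 occupy positions 6–7 → each gets rank 7.
M has value 2.3 → rank 3.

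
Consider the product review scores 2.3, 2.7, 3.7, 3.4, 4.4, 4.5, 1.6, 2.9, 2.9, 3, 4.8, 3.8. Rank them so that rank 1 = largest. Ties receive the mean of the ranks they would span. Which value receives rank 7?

3

Sorted (descending): 4.8, 4.5, 4.4, 3.8, 3.7, 3.4, 3, 2.9, 2.9, 2.7, 2.3, 1.6
The 2 values of 2.9 occupy positions 8–9 → average rank (8+9)/2 = 8.5.
Rank 7 → value 3.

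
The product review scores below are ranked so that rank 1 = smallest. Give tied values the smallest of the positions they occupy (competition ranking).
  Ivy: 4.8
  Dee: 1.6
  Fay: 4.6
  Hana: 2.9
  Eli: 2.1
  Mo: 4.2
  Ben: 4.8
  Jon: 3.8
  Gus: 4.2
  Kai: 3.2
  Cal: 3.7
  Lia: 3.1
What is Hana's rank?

Sorted (ascending): 1.6, 2.1, 2.9, 3.1, 3.2, 3.7, 3.8, 4.2, 4.2, 4.6, 4.8, 4.8
The 2 values of 4.2 occupy positions 8–9 → each gets rank 8.
The 2 values of 4.8 occupy positions 11–12 → each gets rank 11.
Hana has value 2.9 → rank 3.

3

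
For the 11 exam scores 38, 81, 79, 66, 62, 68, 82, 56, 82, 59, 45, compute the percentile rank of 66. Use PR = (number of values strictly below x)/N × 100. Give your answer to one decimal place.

N = 11.
Strictly below 66: 5. Equal to 66: 1.
PR = 5/11 × 100 = 45.5

45.5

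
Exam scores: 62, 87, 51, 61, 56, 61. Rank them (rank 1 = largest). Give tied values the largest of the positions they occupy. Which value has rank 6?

Sorted (descending): 87, 62, 61, 61, 56, 51
The 2 values of 61 occupy positions 3–4 → each gets rank 4.
Rank 6 → value 51.

51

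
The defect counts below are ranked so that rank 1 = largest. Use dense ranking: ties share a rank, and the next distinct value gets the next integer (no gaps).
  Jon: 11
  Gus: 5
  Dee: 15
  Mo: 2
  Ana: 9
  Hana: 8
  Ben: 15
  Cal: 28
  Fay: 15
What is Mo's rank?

Sorted (descending): 28, 15, 15, 15, 11, 9, 8, 5, 2
The 3 values of 15 share dense rank 2.
Remaining distinct values take the next consecutive integers.
Mo has value 2 → rank 7.

7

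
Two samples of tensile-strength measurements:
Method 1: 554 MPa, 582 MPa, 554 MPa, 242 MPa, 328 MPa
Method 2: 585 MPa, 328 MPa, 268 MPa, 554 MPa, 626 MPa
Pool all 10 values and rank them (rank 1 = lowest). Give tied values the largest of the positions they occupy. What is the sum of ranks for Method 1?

27

Sorted (ascending): 242, 268, 328, 328, 554, 554, 554, 582, 585, 626
The 2 values of 328 occupy positions 3–4 → each gets rank 4.
The 3 values of 554 occupy positions 5–7 → each gets rank 7.
Method 1 values → pooled ranks: 554→7, 582→8, 554→7, 242→1, 328→4
Rank sum = 7 + 8 + 7 + 1 + 4 = 27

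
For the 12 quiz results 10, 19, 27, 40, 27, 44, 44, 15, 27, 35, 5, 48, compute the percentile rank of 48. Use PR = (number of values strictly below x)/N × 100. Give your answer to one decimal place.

91.7

N = 12.
Strictly below 48: 11. Equal to 48: 1.
PR = 11/12 × 100 = 91.7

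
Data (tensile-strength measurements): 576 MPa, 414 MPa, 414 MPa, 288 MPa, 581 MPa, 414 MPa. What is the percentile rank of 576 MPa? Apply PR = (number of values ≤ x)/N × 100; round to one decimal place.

83.3

N = 6.
Strictly below 576: 4. Equal to 576: 1.
PR = 5/6 × 100 = 83.3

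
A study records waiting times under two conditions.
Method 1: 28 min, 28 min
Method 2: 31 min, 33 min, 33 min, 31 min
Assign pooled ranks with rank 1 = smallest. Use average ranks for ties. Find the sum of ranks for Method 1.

Sorted (ascending): 28, 28, 31, 31, 33, 33
The 2 values of 28 occupy positions 1–2 → average rank (1+2)/2 = 1.5.
The 2 values of 31 occupy positions 3–4 → average rank (3+4)/2 = 3.5.
The 2 values of 33 occupy positions 5–6 → average rank (5+6)/2 = 5.5.
Method 1 values → pooled ranks: 28→1.5, 28→1.5
Rank sum = 1.5 + 1.5 = 3

3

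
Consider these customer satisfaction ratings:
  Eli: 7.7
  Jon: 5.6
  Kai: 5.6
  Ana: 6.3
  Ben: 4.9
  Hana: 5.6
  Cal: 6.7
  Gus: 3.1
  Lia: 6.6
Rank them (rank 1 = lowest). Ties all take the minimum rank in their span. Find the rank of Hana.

Sorted (ascending): 3.1, 4.9, 5.6, 5.6, 5.6, 6.3, 6.6, 6.7, 7.7
The 3 values of 5.6 occupy positions 3–5 → each gets rank 3.
Hana has value 5.6 → rank 3.

3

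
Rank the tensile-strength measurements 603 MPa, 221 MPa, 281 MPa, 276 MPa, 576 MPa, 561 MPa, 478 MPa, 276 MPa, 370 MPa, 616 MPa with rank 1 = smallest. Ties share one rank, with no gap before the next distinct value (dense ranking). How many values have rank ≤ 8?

Sorted (ascending): 221, 276, 276, 281, 370, 478, 561, 576, 603, 616
The 2 values of 276 share dense rank 2.
Remaining distinct values take the next consecutive integers.
Ranks ≤ 8: {1, 2, 2, 3, 4, 5, 6, 7, 8} → 9 values.

9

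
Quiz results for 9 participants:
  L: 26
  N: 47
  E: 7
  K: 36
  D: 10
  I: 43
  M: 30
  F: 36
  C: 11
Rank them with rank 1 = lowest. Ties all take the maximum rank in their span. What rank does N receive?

Sorted (ascending): 7, 10, 11, 26, 30, 36, 36, 43, 47
The 2 values of 36 occupy positions 6–7 → each gets rank 7.
N has value 47 → rank 9.

9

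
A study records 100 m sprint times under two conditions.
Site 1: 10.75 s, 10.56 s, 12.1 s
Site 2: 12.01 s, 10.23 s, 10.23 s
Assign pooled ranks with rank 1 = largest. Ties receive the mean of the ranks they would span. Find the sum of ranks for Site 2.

Sorted (descending): 12.1, 12.01, 10.75, 10.56, 10.23, 10.23
The 2 values of 10.23 occupy positions 5–6 → average rank (5+6)/2 = 5.5.
Site 2 values → pooled ranks: 12.01→2, 10.23→5.5, 10.23→5.5
Rank sum = 2 + 5.5 + 5.5 = 13

13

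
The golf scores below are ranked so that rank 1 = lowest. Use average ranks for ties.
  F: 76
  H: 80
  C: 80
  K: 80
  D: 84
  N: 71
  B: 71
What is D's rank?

7

Sorted (ascending): 71, 71, 76, 80, 80, 80, 84
The 2 values of 71 occupy positions 1–2 → average rank (1+2)/2 = 1.5.
The 3 values of 80 occupy positions 4–6 → average rank 5.
D has value 84 → rank 7.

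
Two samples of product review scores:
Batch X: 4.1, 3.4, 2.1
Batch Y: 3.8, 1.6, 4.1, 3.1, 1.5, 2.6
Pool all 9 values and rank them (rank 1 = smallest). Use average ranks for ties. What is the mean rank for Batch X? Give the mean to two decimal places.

Sorted (ascending): 1.5, 1.6, 2.1, 2.6, 3.1, 3.4, 3.8, 4.1, 4.1
The 2 values of 4.1 occupy positions 8–9 → average rank (8+9)/2 = 8.5.
Batch X values → pooled ranks: 4.1→8.5, 3.4→6, 2.1→3
Mean rank = (8.5 + 6 + 3) / 3 = 5.83

5.83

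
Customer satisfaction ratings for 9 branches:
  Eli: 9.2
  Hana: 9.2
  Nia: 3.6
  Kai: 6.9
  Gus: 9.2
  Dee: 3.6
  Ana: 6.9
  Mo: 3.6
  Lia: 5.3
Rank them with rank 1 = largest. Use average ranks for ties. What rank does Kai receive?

4.5

Sorted (descending): 9.2, 9.2, 9.2, 6.9, 6.9, 5.3, 3.6, 3.6, 3.6
The 3 values of 9.2 occupy positions 1–3 → average rank 2.
The 2 values of 6.9 occupy positions 4–5 → average rank (4+5)/2 = 4.5.
The 3 values of 3.6 occupy positions 7–9 → average rank 8.
Kai has value 6.9 → rank 4.5.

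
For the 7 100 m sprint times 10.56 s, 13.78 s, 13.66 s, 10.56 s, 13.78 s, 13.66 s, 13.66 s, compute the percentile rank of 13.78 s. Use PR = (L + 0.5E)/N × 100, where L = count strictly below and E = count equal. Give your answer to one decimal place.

85.7

N = 7.
Strictly below 13.78: 5. Equal to 13.78: 2.
PR = (5 + 0.5·2)/7 × 100 = 85.7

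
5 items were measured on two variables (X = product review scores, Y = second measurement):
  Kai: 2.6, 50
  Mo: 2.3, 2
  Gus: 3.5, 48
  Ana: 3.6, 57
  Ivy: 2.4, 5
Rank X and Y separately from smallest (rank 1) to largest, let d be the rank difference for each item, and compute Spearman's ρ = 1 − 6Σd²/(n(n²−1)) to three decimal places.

Ranks of variable 1: 3, 1, 4, 5, 2
Ranks of variable 2: 4, 1, 3, 5, 2
d = r₁ − r₂: -1, 0, 1, 0, 0
d²: 1, 0, 1, 0, 0; Σd² = 2
ρ = 1 − 6·2/(5·24) = 1 − 12/120 = 0.900

0.900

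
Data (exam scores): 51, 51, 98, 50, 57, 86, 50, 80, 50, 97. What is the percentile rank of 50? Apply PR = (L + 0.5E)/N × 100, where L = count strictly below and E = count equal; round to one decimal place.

15.0

N = 10.
Strictly below 50: 0. Equal to 50: 3.
PR = (0 + 0.5·3)/10 × 100 = 15.0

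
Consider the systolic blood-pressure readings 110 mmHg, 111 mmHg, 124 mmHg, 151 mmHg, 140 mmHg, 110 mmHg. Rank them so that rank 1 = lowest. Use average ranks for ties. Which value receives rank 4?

124

Sorted (ascending): 110, 110, 111, 124, 140, 151
The 2 values of 110 occupy positions 1–2 → average rank (1+2)/2 = 1.5.
Rank 4 → value 124.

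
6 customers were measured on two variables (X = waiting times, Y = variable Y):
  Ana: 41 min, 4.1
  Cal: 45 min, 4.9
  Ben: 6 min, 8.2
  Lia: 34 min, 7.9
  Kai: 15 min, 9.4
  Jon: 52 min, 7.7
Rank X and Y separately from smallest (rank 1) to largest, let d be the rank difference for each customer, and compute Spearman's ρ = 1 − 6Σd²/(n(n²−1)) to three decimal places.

Ranks of variable 1: 4, 5, 1, 3, 2, 6
Ranks of variable 2: 1, 2, 5, 4, 6, 3
d = r₁ − r₂: 3, 3, -4, -1, -4, 3
d²: 9, 9, 16, 1, 16, 9; Σd² = 60
ρ = 1 − 6·60/(6·35) = 1 − 360/210 = -0.714

-0.714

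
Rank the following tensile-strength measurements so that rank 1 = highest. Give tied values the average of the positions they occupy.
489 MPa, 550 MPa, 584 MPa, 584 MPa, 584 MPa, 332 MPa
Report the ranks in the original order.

Sorted (descending): 584, 584, 584, 550, 489, 332
The 3 values of 584 occupy positions 1–3 → average rank 2.

5, 4, 2, 2, 2, 6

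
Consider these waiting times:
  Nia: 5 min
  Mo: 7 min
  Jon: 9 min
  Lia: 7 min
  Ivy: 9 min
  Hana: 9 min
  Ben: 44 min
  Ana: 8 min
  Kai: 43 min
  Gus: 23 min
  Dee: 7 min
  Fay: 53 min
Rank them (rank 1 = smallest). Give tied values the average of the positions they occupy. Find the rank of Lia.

3

Sorted (ascending): 5, 7, 7, 7, 8, 9, 9, 9, 23, 43, 44, 53
The 3 values of 7 occupy positions 2–4 → average rank 3.
The 3 values of 9 occupy positions 6–8 → average rank 7.
Lia has value 7 min → rank 3.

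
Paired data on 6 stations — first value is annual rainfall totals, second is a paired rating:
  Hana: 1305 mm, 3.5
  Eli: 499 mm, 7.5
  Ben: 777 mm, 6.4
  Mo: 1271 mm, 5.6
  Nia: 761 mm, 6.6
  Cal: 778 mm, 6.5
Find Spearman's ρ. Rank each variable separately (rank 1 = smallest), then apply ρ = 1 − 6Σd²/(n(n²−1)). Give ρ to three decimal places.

Ranks of variable 1: 6, 1, 3, 5, 2, 4
Ranks of variable 2: 1, 6, 3, 2, 5, 4
d = r₁ − r₂: 5, -5, 0, 3, -3, 0
d²: 25, 25, 0, 9, 9, 0; Σd² = 68
ρ = 1 − 6·68/(6·35) = 1 − 408/210 = -0.943

-0.943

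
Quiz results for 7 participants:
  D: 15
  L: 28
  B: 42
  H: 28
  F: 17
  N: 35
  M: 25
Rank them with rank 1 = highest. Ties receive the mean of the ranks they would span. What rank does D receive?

Sorted (descending): 42, 35, 28, 28, 25, 17, 15
The 2 values of 28 occupy positions 3–4 → average rank (3+4)/2 = 3.5.
D has value 15 → rank 7.

7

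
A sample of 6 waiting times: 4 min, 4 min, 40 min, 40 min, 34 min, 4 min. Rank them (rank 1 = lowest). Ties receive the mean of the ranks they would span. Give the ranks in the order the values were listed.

2, 2, 5.5, 5.5, 4, 2

Sorted (ascending): 4, 4, 4, 34, 40, 40
The 3 values of 4 occupy positions 1–3 → average rank 2.
The 2 values of 40 occupy positions 5–6 → average rank (5+6)/2 = 5.5.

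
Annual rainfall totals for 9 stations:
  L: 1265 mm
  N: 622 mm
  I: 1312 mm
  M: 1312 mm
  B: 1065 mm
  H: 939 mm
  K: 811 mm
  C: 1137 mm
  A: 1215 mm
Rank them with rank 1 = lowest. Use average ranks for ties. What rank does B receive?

Sorted (ascending): 622, 811, 939, 1065, 1137, 1215, 1265, 1312, 1312
The 2 values of 1312 occupy positions 8–9 → average rank (8+9)/2 = 8.5.
B has value 1065 mm → rank 4.

4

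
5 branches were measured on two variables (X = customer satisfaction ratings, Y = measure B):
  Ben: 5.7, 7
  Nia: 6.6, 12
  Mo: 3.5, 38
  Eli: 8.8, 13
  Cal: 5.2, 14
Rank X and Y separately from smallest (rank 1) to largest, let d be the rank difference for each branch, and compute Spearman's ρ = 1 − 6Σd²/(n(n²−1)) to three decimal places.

Ranks of variable 1: 3, 4, 1, 5, 2
Ranks of variable 2: 1, 2, 5, 3, 4
d = r₁ − r₂: 2, 2, -4, 2, -2
d²: 4, 4, 16, 4, 4; Σd² = 32
ρ = 1 − 6·32/(5·24) = 1 − 192/120 = -0.600

-0.600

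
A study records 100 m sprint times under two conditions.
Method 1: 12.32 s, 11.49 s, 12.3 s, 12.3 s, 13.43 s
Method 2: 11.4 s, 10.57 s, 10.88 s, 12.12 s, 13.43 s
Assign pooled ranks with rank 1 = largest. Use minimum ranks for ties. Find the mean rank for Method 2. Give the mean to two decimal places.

6.80

Sorted (descending): 13.43, 13.43, 12.32, 12.3, 12.3, 12.12, 11.49, 11.4, 10.88, 10.57
The 2 values of 13.43 occupy positions 1–2 → each gets rank 1.
The 2 values of 12.3 occupy positions 4–5 → each gets rank 4.
Method 2 values → pooled ranks: 11.4→8, 10.57→10, 10.88→9, 12.12→6, 13.43→1
Mean rank = (8 + 10 + 9 + 6 + 1) / 5 = 6.80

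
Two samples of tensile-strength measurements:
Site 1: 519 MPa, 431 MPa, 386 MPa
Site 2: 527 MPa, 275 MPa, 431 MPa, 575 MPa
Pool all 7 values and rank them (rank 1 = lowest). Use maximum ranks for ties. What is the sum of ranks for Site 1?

Sorted (ascending): 275, 386, 431, 431, 519, 527, 575
The 2 values of 431 occupy positions 3–4 → each gets rank 4.
Site 1 values → pooled ranks: 519→5, 431→4, 386→2
Rank sum = 5 + 4 + 2 = 11

11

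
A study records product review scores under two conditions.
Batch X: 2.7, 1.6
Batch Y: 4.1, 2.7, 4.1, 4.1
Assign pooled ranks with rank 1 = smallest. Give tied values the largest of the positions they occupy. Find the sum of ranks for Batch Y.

21

Sorted (ascending): 1.6, 2.7, 2.7, 4.1, 4.1, 4.1
The 2 values of 2.7 occupy positions 2–3 → each gets rank 3.
The 3 values of 4.1 occupy positions 4–6 → each gets rank 6.
Batch Y values → pooled ranks: 4.1→6, 2.7→3, 4.1→6, 4.1→6
Rank sum = 6 + 3 + 6 + 6 = 21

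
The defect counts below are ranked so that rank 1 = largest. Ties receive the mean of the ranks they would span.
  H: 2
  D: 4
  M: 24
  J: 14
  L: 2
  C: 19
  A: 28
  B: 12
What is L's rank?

Sorted (descending): 28, 24, 19, 14, 12, 4, 2, 2
The 2 values of 2 occupy positions 7–8 → average rank (7+8)/2 = 7.5.
L has value 2 → rank 7.5.

7.5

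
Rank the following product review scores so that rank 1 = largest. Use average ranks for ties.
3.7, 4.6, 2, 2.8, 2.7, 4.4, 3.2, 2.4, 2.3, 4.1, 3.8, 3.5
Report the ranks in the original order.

5, 1, 12, 8, 9, 2, 7, 10, 11, 3, 4, 6

Sorted (descending): 4.6, 4.4, 4.1, 3.8, 3.7, 3.5, 3.2, 2.8, 2.7, 2.4, 2.3, 2
No ties — each value takes its position as its rank.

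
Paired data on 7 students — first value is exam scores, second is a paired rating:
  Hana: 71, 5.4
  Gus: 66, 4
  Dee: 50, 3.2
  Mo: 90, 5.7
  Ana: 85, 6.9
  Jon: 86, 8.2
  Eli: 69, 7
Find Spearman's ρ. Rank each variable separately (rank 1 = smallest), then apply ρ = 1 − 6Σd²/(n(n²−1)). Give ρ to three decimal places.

Ranks of variable 1: 4, 2, 1, 7, 5, 6, 3
Ranks of variable 2: 3, 2, 1, 4, 5, 7, 6
d = r₁ − r₂: 1, 0, 0, 3, 0, -1, -3
d²: 1, 0, 0, 9, 0, 1, 9; Σd² = 20
ρ = 1 − 6·20/(7·48) = 1 − 120/336 = 0.643

0.643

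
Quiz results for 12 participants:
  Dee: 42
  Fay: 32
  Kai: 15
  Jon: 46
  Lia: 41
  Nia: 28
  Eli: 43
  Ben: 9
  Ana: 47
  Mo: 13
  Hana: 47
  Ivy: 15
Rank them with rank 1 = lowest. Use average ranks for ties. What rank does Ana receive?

Sorted (ascending): 9, 13, 15, 15, 28, 32, 41, 42, 43, 46, 47, 47
The 2 values of 15 occupy positions 3–4 → average rank (3+4)/2 = 3.5.
The 2 values of 47 occupy positions 11–12 → average rank (11+12)/2 = 11.5.
Ana has value 47 → rank 11.5.

11.5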